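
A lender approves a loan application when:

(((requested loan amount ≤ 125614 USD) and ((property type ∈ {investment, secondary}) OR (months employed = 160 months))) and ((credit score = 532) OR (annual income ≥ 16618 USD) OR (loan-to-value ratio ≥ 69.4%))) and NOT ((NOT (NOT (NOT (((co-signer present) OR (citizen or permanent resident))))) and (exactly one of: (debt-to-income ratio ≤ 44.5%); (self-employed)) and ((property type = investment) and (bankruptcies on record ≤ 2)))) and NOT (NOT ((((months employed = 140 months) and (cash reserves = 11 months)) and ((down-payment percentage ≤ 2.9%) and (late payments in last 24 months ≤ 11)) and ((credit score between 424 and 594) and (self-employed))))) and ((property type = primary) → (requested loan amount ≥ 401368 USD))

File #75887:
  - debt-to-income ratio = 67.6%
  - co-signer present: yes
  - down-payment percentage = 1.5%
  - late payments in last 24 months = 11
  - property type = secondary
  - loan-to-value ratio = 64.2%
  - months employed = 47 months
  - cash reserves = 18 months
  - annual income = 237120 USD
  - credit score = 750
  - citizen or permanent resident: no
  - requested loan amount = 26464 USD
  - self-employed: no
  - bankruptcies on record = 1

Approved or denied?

Atomic conditions:
  requested loan amount ≤ 125614 USD: 26464 ≤ 125614 is true
  property type ∈ {investment, secondary}: secondary is in the set → true
  months employed = 160 months: 47 == 160 is false
  credit score = 532: 750 == 532 is false
  annual income ≥ 16618 USD: 237120 ≥ 16618 is true
  loan-to-value ratio ≥ 69.4%: 64.2 ≥ 69.4 is false
  co-signer present: yes → true
  citizen or permanent resident: no → false
  debt-to-income ratio ≤ 44.5%: 67.6 ≤ 44.5 is false
  self-employed: no → false
  property type = investment: secondary == investment is false
  bankruptcies on record ≤ 2: 1 ≤ 2 is true
  months employed = 140 months: 47 == 140 is false
  cash reserves = 11 months: 18 == 11 is false
  down-payment percentage ≤ 2.9%: 1.5 ≤ 2.9 is true
  late payments in last 24 months ≤ 11: 11 ≤ 11 is true
  credit score between 424 and 594: 750 in [424, 594] is false
  property type = primary: secondary == primary is false
  requested loan amount ≥ 401368 USD: 26464 ≥ 401368 is false
Combine:
[1.1.2] true OR false = true
[1.1] true AND true = true
[1.2] false OR true OR false = true
[1] true AND true = true
[2.1.1.1.1.1] true OR false = true
[2.1.1.1.1] NOT true = false
[2.1.1.1] NOT false = true
[2.1.1] NOT true = false
[2.1.2] exactly-one(false, false) = false
[2.1.3] false AND true = false
[2.1] false AND false AND false = false
[2] NOT false = true
[3.1.1.1] false AND false = false
[3.1.1.2] true AND true = true
[3.1.1.3] false AND false = false
[3.1.1] false AND true AND false = false
[3.1] NOT false = true
[3] NOT true = false
[4] false → false (antecedent false ⇒ implication holds) = true
[root] true AND true AND false AND true = false
Overall: false → denied

Denied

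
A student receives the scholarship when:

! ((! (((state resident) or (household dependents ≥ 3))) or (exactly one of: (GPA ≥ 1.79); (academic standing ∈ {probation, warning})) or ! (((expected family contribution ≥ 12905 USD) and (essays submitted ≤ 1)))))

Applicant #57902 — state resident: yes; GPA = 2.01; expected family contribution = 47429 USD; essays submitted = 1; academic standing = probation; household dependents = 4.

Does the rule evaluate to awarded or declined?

Atomic conditions:
  state resident: yes → true
  household dependents ≥ 3: 4 ≥ 3 is true
  GPA ≥ 1.79: 2.01 ≥ 1.79 is true
  academic standing ∈ {probation, warning}: probation is in the set → true
  expected family contribution ≥ 12905 USD: 47429 ≥ 12905 is true
  essays submitted ≤ 1: 1 ≤ 1 is true
Combine:
[1.1.1] true OR true = true
[1.1] NOT true = false
[1.2] exactly-one(true, true) = false
[1.3.1] true AND true = true
[1.3] NOT true = false
[1] false OR false OR false = false
[root] NOT false = true
Overall: true → awarded

Awarded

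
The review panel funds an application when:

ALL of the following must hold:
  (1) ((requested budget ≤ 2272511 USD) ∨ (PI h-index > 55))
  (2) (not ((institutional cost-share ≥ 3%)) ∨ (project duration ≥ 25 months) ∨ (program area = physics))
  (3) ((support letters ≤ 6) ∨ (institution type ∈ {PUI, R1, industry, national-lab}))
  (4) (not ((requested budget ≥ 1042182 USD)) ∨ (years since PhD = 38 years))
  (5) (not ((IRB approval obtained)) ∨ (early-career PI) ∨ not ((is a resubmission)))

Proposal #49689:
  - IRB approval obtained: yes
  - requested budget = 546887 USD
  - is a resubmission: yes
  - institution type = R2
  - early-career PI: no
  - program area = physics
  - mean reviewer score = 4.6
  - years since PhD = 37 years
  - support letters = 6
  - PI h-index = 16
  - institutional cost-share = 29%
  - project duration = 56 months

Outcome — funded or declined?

Atomic conditions:
  requested budget ≤ 2272511 USD: 546887 ≤ 2272511 is true
  PI h-index > 55: 16 > 55 is false
  institutional cost-share ≥ 3%: 29 ≥ 3 is true
  project duration ≥ 25 months: 56 ≥ 25 is true
  program area = physics: physics == physics is true
  support letters ≤ 6: 6 ≤ 6 is true
  institution type ∈ {PUI, R1, industry, national-lab}: R2 is not in the set → false
  requested budget ≥ 1042182 USD: 546887 ≥ 1042182 is false
  years since PhD = 38 years: 37 == 38 is false
  IRB approval obtained: yes → true
  early-career PI: no → false
  is a resubmission: yes → true
Combine:
[1] true OR false = true
[2.1] NOT true = false
[2] false OR true OR true = true
[3] true OR false = true
[4.1] NOT false = true
[4] true OR false = true
[5.1] NOT true = false
[5.3] NOT true = false
[5] false OR false OR false = false
[root] true AND true AND true AND true AND false = false
Overall: false → declined

Declined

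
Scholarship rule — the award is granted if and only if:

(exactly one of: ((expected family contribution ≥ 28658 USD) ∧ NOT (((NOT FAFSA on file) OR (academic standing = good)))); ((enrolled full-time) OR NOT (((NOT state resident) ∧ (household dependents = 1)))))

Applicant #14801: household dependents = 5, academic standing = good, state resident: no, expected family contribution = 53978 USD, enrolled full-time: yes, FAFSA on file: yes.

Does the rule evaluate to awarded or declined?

Atomic conditions:
  expected family contribution ≥ 28658 USD: 53978 ≥ 28658 is true
  NOT FAFSA on file: yes → false
  academic standing = good: good == good is true
  enrolled full-time: yes → true
  NOT state resident: no → true
  household dependents = 1: 5 == 1 is false
Combine:
[1.2.1] false OR true = true
[1.2] NOT true = false
[1] true AND false = false
[2.2.1] true AND false = false
[2.2] NOT false = true
[2] true OR true = true
[root] exactly-one(false, true) = true
Overall: true → awarded

Awarded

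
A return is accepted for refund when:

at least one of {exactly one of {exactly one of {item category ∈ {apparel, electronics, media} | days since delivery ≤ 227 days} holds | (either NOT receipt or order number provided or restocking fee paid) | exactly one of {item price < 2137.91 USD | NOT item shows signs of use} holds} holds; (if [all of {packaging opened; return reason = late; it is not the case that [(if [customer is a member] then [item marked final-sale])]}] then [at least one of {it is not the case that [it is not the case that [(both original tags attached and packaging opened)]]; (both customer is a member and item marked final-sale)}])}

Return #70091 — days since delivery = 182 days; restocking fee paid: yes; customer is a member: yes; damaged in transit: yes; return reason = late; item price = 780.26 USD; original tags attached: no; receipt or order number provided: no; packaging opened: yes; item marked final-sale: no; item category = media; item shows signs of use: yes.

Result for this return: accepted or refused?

Refused

Atomic conditions:
  item category ∈ {apparel, electronics, media}: media is in the set → true
  days since delivery ≤ 227 days: 182 ≤ 227 is true
  NOT receipt or order number provided: no → true
  restocking fee paid: yes → true
  item price < 2137.91 USD: 780.26 < 2137.91 is true
  NOT item shows signs of use: yes → false
  packaging opened: yes → true
  return reason = late: late == late is true
  customer is a member: yes → true
  item marked final-sale: no → false
  original tags attached: no → false
Combine:
[1.1] exactly-one(true, true) = false
[1.2] true OR true = true
[1.3] exactly-one(true, false) = true
[1] exactly-one(false, true, true) = false
[2.1.3.1] true → false = false
[2.1.3] NOT false = true
[2.1] true AND true AND true = true
[2.2.1.1.1] false AND true = false
[2.2.1.1] NOT false = true
[2.2.1] NOT true = false
[2.2.2] true AND false = false
[2.2] false OR false = false
[2] true → false = false
[root] false OR false = false
Overall: false → refused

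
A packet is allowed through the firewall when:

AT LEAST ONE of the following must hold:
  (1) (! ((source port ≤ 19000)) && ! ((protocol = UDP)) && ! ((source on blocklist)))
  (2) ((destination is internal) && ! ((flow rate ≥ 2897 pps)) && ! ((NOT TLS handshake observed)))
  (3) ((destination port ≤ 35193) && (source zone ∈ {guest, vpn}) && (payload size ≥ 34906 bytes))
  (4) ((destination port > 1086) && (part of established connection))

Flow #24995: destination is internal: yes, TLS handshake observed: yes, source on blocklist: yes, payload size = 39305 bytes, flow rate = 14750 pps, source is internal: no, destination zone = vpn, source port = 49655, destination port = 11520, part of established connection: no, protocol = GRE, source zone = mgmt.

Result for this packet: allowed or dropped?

Atomic conditions:
  source port ≤ 19000: 49655 ≤ 19000 is false
  protocol = UDP: GRE == UDP is false
  source on blocklist: yes → true
  destination is internal: yes → true
  flow rate ≥ 2897 pps: 14750 ≥ 2897 is true
  NOT TLS handshake observed: yes → false
  destination port ≤ 35193: 11520 ≤ 35193 is true
  source zone ∈ {guest, vpn}: mgmt is not in the set → false
  payload size ≥ 34906 bytes: 39305 ≥ 34906 is true
  destination port > 1086: 11520 > 1086 is true
  part of established connection: no → false
Combine:
[1.1] NOT false = true
[1.2] NOT false = true
[1.3] NOT true = false
[1] true AND true AND false = false
[2.2] NOT true = false
[2.3] NOT false = true
[2] true AND false AND true = false
[3] true AND false AND true = false
[4] true AND false = false
[root] false OR false OR false OR false = false
Overall: false → dropped

Dropped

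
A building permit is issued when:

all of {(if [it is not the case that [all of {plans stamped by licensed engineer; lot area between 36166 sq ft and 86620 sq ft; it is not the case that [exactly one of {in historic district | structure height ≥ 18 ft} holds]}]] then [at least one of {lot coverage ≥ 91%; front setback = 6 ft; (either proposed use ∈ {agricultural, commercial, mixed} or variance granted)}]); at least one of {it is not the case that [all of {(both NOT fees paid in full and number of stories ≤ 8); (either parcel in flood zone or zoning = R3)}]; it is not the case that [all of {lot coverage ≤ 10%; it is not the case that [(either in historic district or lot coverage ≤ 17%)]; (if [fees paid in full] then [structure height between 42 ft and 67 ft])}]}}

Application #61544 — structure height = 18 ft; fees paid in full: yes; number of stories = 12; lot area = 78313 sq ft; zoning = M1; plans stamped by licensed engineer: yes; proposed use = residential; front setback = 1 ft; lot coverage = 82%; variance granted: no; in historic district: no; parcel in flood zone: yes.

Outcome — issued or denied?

Atomic conditions:
  plans stamped by licensed engineer: yes → true
  lot area between 36166 sq ft and 86620 sq ft: 78313 in [36166, 86620] is true
  in historic district: no → false
  structure height ≥ 18 ft: 18 ≥ 18 is true
  lot coverage ≥ 91%: 82 ≥ 91 is false
  front setback = 6 ft: 1 == 6 is false
  proposed use ∈ {agricultural, commercial, mixed}: residential is not in the set → false
  variance granted: no → false
  NOT fees paid in full: yes → false
  number of stories ≤ 8: 12 ≤ 8 is false
  parcel in flood zone: yes → true
  zoning = R3: M1 == R3 is false
  lot coverage ≤ 10%: 82 ≤ 10 is false
  lot coverage ≤ 17%: 82 ≤ 17 is false
  fees paid in full: yes → true
  structure height between 42 ft and 67 ft: 18 in [42, 67] is false
Combine:
[1.1.1.3.1] exactly-one(false, true) = true
[1.1.1.3] NOT true = false
[1.1.1] true AND true AND false = false
[1.1] NOT false = true
[1.2.3] false OR false = false
[1.2] false OR false OR false = false
[1] true → false = false
[2.1.1.1] false AND false = false
[2.1.1.2] true OR false = true
[2.1.1] false AND true = false
[2.1] NOT false = true
[2.2.1.2.1] false OR false = false
[2.2.1.2] NOT false = true
[2.2.1.3] true → false = false
[2.2.1] false AND true AND false = false
[2.2] NOT false = true
[2] true OR true = true
[root] false AND true = false
Overall: false → denied

Denied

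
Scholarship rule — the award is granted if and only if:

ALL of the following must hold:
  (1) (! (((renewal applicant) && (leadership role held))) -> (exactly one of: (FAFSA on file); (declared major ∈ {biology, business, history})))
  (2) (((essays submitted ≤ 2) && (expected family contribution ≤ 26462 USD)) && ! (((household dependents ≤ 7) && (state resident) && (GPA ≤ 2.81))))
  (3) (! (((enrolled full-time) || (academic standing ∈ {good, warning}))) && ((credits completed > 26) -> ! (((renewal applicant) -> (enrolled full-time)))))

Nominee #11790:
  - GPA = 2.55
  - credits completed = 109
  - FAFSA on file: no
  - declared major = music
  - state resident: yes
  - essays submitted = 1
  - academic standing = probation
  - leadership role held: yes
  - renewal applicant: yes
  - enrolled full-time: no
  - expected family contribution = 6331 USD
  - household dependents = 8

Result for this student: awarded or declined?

Awarded

Atomic conditions:
  renewal applicant: yes → true
  leadership role held: yes → true
  FAFSA on file: no → false
  declared major ∈ {biology, business, history}: music is not in the set → false
  essays submitted ≤ 2: 1 ≤ 2 is true
  expected family contribution ≤ 26462 USD: 6331 ≤ 26462 is true
  household dependents ≤ 7: 8 ≤ 7 is false
  state resident: yes → true
  GPA ≤ 2.81: 2.55 ≤ 2.81 is true
  enrolled full-time: no → false
  academic standing ∈ {good, warning}: probation is not in the set → false
  credits completed > 26: 109 > 26 is true
Combine:
[1.1.1] true AND true = true
[1.1] NOT true = false
[1.2] exactly-one(false, false) = false
[1] false → false (antecedent false ⇒ implication holds) = true
[2.1] true AND true = true
[2.2.1] false AND true AND true = false
[2.2] NOT false = true
[2] true AND true = true
[3.1.1] false OR false = false
[3.1] NOT false = true
[3.2.2.1] true → false = false
[3.2.2] NOT false = true
[3.2] true → true = true
[3] true AND true = true
[root] true AND true AND true = true
Overall: true → awarded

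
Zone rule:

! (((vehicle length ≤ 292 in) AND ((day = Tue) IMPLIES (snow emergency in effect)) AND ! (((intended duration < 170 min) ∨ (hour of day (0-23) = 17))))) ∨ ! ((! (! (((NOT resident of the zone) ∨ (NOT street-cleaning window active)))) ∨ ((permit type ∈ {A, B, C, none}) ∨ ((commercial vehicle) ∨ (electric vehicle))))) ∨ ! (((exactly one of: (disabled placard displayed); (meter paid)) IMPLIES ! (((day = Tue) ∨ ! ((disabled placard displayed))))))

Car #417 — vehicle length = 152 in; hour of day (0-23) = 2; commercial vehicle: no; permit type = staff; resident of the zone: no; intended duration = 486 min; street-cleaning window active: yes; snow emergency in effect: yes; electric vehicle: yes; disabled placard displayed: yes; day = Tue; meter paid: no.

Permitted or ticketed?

Permitted

Atomic conditions:
  vehicle length ≤ 292 in: 152 ≤ 292 is true
  day = Tue: Tue == Tue is true
  snow emergency in effect: yes → true
  intended duration < 170 min: 486 < 170 is false
  hour of day (0-23) = 17: 2 == 17 is false
  NOT resident of the zone: no → true
  NOT street-cleaning window active: yes → false
  permit type ∈ {A, B, C, none}: staff is not in the set → false
  commercial vehicle: no → false
  electric vehicle: yes → true
  disabled placard displayed: yes → true
  meter paid: no → false
Combine:
[1.1.2] true → true = true
[1.1.3.1] false OR false = false
[1.1.3] NOT false = true
[1.1] true AND true AND true = true
[1] NOT true = false
[2.1.1.1.1] true OR false = true
[2.1.1.1] NOT true = false
[2.1.1] NOT false = true
[2.1.2.2] false OR true = true
[2.1.2] false OR true = true
[2.1] true OR true = true
[2] NOT true = false
[3.1.1] exactly-one(true, false) = true
[3.1.2.1.2] NOT true = false
[3.1.2.1] true OR false = true
[3.1.2] NOT true = false
[3.1] true → false = false
[3] NOT false = true
[root] false OR false OR true = true
Overall: true → permitted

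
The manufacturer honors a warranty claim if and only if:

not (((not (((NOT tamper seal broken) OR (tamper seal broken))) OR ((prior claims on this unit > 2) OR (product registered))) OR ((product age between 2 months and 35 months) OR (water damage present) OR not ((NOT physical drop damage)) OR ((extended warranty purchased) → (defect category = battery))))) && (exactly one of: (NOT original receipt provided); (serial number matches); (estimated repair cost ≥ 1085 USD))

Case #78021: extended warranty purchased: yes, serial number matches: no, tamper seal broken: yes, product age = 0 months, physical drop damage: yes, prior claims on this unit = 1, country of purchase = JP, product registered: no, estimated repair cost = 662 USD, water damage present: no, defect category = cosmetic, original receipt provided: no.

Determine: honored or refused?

Atomic conditions:
  NOT tamper seal broken: yes → false
  tamper seal broken: yes → true
  prior claims on this unit > 2: 1 > 2 is false
  product registered: no → false
  product age between 2 months and 35 months: 0 in [2, 35] is false
  water damage present: no → false
  NOT physical drop damage: yes → false
  extended warranty purchased: yes → true
  defect category = battery: cosmetic == battery is false
  NOT original receipt provided: no → true
  serial number matches: no → false
  estimated repair cost ≥ 1085 USD: 662 ≥ 1085 is false
Combine:
[1.1.1.1.1] false OR true = true
[1.1.1.1] NOT true = false
[1.1.1.2] false OR false = false
[1.1.1] false OR false = false
[1.1.2.3] NOT false = true
[1.1.2.4] true → false = false
[1.1.2] false OR false OR true OR false = true
[1.1] false OR true = true
[1] NOT true = false
[2] exactly-one(true, false, false) = true
[root] false AND true = false
Overall: false → refused

Refused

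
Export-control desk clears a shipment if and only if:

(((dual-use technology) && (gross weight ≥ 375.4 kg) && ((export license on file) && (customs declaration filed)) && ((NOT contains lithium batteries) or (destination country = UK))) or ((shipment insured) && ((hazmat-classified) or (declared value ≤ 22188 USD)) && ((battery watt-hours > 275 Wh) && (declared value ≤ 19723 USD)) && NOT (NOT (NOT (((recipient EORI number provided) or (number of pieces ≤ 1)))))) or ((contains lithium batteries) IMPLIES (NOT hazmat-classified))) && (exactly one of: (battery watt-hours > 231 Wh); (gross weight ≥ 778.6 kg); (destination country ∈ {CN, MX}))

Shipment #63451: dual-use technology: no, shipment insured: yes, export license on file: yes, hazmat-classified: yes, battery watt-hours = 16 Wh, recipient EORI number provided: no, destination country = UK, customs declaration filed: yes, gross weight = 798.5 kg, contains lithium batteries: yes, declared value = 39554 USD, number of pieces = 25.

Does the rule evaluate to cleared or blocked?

Atomic conditions:
  dual-use technology: no → false
  gross weight ≥ 375.4 kg: 798.5 ≥ 375.4 is true
  export license on file: yes → true
  customs declaration filed: yes → true
  NOT contains lithium batteries: yes → false
  destination country = UK: UK == UK is true
  shipment insured: yes → true
  hazmat-classified: yes → true
  declared value ≤ 22188 USD: 39554 ≤ 22188 is false
  battery watt-hours > 275 Wh: 16 > 275 is false
  declared value ≤ 19723 USD: 39554 ≤ 19723 is false
  recipient EORI number provided: no → false
  number of pieces ≤ 1: 25 ≤ 1 is false
  contains lithium batteries: yes → true
  NOT hazmat-classified: yes → false
  battery watt-hours > 231 Wh: 16 > 231 is false
  gross weight ≥ 778.6 kg: 798.5 ≥ 778.6 is true
  destination country ∈ {CN, MX}: UK is not in the set → false
Combine:
[1.1.3] true AND true = true
[1.1.4] false OR true = true
[1.1] false AND true AND true AND true = false
[1.2.2] true OR false = true
[1.2.3] false AND false = false
[1.2.4.1.1.1] false OR false = false
[1.2.4.1.1] NOT false = true
[1.2.4.1] NOT true = false
[1.2.4] NOT false = true
[1.2] true AND true AND false AND true = false
[1.3] true → false = false
[1] false OR false OR false = false
[2] exactly-one(false, true, false) = true
[root] false AND true = false
Overall: false → blocked

Blocked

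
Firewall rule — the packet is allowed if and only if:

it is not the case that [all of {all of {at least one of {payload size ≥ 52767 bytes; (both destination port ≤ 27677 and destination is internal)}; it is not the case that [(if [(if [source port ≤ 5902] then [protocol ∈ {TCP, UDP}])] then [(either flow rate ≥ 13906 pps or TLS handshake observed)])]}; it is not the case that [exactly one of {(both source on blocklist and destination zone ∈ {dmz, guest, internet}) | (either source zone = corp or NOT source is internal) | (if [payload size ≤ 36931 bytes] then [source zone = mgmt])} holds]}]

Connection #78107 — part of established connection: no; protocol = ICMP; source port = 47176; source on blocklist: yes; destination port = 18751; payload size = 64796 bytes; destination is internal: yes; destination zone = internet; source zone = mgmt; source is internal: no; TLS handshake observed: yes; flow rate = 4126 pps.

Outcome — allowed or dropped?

Allowed

Atomic conditions:
  payload size ≥ 52767 bytes: 64796 ≥ 52767 is true
  destination port ≤ 27677: 18751 ≤ 27677 is true
  destination is internal: yes → true
  source port ≤ 5902: 47176 ≤ 5902 is false
  protocol ∈ {TCP, UDP}: ICMP is not in the set → false
  flow rate ≥ 13906 pps: 4126 ≥ 13906 is false
  TLS handshake observed: yes → true
  source on blocklist: yes → true
  destination zone ∈ {dmz, guest, internet}: internet is in the set → true
  source zone = corp: mgmt == corp is false
  NOT source is internal: no → true
  payload size ≤ 36931 bytes: 64796 ≤ 36931 is false
  source zone = mgmt: mgmt == mgmt is true
Combine:
[1.1.1.2] true AND true = true
[1.1.1] true OR true = true
[1.1.2.1.1] false → false (antecedent false ⇒ implication holds) = true
[1.1.2.1.2] false OR true = true
[1.1.2.1] true → true = true
[1.1.2] NOT true = false
[1.1] true AND false = false
[1.2.1.1] true AND true = true
[1.2.1.2] false OR true = true
[1.2.1.3] false → true (antecedent false ⇒ implication holds) = true
[1.2.1] exactly-one(true, true, true) = false
[1.2] NOT false = true
[1] false AND true = false
[root] NOT false = true
Overall: true → allowed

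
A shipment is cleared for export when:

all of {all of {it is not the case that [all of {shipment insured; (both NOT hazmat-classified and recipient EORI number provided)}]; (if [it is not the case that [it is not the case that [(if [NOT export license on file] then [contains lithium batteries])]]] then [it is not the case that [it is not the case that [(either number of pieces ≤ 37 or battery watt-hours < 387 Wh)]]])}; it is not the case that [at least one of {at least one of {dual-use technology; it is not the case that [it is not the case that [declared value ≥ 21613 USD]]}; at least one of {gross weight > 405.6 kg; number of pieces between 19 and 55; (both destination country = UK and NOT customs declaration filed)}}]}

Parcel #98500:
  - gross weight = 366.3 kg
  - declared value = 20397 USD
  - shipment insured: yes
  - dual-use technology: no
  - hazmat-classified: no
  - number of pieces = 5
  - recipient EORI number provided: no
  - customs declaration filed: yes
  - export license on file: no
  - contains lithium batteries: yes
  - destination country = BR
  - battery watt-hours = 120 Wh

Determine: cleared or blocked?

Cleared

Atomic conditions:
  shipment insured: yes → true
  NOT hazmat-classified: no → true
  recipient EORI number provided: no → false
  NOT export license on file: no → true
  contains lithium batteries: yes → true
  number of pieces ≤ 37: 5 ≤ 37 is true
  battery watt-hours < 387 Wh: 120 < 387 is true
  dual-use technology: no → false
  declared value ≥ 21613 USD: 20397 ≥ 21613 is false
  gross weight > 405.6 kg: 366.3 > 405.6 is false
  number of pieces between 19 and 55: 5 in [19, 55] is false
  destination country = UK: BR == UK is false
  NOT customs declaration filed: yes → false
Combine:
[1.1.1.2] true AND false = false
[1.1.1] true AND false = false
[1.1] NOT false = true
[1.2.1.1.1] true → true = true
[1.2.1.1] NOT true = false
[1.2.1] NOT false = true
[1.2.2.1.1] true OR true = true
[1.2.2.1] NOT true = false
[1.2.2] NOT false = true
[1.2] true → true = true
[1] true AND true = true
[2.1.1.2.1] NOT false = true
[2.1.1.2] NOT true = false
[2.1.1] false OR false = false
[2.1.2.3] false AND false = false
[2.1.2] false OR false OR false = false
[2.1] false OR false = false
[2] NOT false = true
[root] true AND true = true
Overall: true → cleared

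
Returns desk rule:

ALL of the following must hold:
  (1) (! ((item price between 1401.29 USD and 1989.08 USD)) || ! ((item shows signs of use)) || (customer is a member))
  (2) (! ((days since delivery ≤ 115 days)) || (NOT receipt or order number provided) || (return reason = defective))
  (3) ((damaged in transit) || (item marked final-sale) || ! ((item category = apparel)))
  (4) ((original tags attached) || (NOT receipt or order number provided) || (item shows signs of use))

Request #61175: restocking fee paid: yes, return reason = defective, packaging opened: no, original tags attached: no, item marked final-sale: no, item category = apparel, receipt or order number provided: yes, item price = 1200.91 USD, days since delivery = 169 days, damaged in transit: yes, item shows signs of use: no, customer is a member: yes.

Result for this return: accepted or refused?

Atomic conditions:
  item price between 1401.29 USD and 1989.08 USD: 1200.91 in [1401.29, 1989.08] is false
  item shows signs of use: no → false
  customer is a member: yes → true
  days since delivery ≤ 115 days: 169 ≤ 115 is false
  NOT receipt or order number provided: yes → false
  return reason = defective: defective == defective is true
  damaged in transit: yes → true
  item marked final-sale: no → false
  item category = apparel: apparel == apparel is true
  original tags attached: no → false
Combine:
[1.1] NOT false = true
[1.2] NOT false = true
[1] true OR true OR true = true
[2.1] NOT false = true
[2] true OR false OR true = true
[3.3] NOT true = false
[3] true OR false OR false = true
[4] false OR false OR false = false
[root] true AND true AND true AND false = false
Overall: false → refused

Refused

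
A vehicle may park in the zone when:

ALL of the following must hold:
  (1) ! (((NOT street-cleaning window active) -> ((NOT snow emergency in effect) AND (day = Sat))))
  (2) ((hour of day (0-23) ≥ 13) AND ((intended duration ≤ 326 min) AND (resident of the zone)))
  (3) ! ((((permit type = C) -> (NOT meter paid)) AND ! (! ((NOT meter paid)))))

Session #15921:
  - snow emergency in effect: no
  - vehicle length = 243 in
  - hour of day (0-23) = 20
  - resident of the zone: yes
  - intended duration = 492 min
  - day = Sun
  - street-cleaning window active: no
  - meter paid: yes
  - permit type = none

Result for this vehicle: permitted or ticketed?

Ticketed

Atomic conditions:
  NOT street-cleaning window active: no → true
  NOT snow emergency in effect: no → true
  day = Sat: Sun == Sat is false
  hour of day (0-23) ≥ 13: 20 ≥ 13 is true
  intended duration ≤ 326 min: 492 ≤ 326 is false
  resident of the zone: yes → true
  permit type = C: none == C is false
  NOT meter paid: yes → false
Combine:
[1.1.2] true AND false = false
[1.1] true → false = false
[1] NOT false = true
[2.2] false AND true = false
[2] true AND false = false
[3.1.1] false → false (antecedent false ⇒ implication holds) = true
[3.1.2.1] NOT false = true
[3.1.2] NOT true = false
[3.1] true AND false = false
[3] NOT false = true
[root] true AND false AND true = false
Overall: false → ticketed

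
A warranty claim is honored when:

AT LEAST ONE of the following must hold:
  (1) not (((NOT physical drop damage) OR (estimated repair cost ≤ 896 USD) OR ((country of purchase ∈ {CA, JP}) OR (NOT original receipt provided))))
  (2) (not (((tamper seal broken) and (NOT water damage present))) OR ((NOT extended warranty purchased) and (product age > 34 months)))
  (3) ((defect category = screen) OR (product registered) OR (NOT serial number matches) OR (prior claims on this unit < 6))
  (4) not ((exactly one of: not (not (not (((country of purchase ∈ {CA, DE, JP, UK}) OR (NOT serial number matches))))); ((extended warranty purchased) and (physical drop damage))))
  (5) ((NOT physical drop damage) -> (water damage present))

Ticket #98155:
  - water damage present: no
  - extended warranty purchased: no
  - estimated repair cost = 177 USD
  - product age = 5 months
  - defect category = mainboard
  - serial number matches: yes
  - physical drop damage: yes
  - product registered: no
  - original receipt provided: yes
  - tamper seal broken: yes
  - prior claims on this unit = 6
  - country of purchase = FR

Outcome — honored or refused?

Atomic conditions:
  NOT physical drop damage: yes → false
  estimated repair cost ≤ 896 USD: 177 ≤ 896 is true
  country of purchase ∈ {CA, JP}: FR is not in the set → false
  NOT original receipt provided: yes → false
  tamper seal broken: yes → true
  NOT water damage present: no → true
  NOT extended warranty purchased: no → true
  product age > 34 months: 5 > 34 is false
  defect category = screen: mainboard == screen is false
  product registered: no → false
  NOT serial number matches: yes → false
  prior claims on this unit < 6: 6 < 6 is false
  country of purchase ∈ {CA, DE, JP, UK}: FR is not in the set → false
  extended warranty purchased: no → false
  physical drop damage: yes → true
  water damage present: no → false
Combine:
[1.1.3] false OR false = false
[1.1] false OR true OR false = true
[1] NOT true = false
[2.1.1] true AND true = true
[2.1] NOT true = false
[2.2] true AND false = false
[2] false OR false = false
[3] false OR false OR false OR false = false
[4.1.1.1.1.1] false OR false = false
[4.1.1.1.1] NOT false = true
[4.1.1.1] NOT true = false
[4.1.1] NOT false = true
[4.1.2] false AND true = false
[4.1] exactly-one(true, false) = true
[4] NOT true = false
[5] false → false (antecedent false ⇒ implication holds) = true
[root] false OR false OR false OR false OR true = true
Overall: true → honored

Honored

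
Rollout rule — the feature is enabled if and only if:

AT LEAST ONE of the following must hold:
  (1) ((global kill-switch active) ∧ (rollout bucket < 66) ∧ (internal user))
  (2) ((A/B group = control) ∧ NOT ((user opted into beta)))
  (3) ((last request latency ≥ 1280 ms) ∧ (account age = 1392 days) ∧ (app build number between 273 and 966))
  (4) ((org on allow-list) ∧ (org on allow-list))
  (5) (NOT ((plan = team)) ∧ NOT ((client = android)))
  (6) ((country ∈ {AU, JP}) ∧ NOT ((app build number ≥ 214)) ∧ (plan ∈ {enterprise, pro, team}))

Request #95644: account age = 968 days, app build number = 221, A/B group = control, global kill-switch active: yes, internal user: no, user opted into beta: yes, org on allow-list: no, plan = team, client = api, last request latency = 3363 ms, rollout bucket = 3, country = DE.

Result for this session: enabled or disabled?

Atomic conditions:
  global kill-switch active: yes → true
  rollout bucket < 66: 3 < 66 is true
  internal user: no → false
  A/B group = control: control == control is true
  user opted into beta: yes → true
  last request latency ≥ 1280 ms: 3363 ≥ 1280 is true
  account age = 1392 days: 968 == 1392 is false
  app build number between 273 and 966: 221 in [273, 966] is false
  org on allow-list: no → false
  plan = team: team == team is true
  client = android: api == android is false
  country ∈ {AU, JP}: DE is not in the set → false
  app build number ≥ 214: 221 ≥ 214 is true
  plan ∈ {enterprise, pro, team}: team is in the set → true
Combine:
[1] true AND true AND false = false
[2.2] NOT true = false
[2] true AND false = false
[3] true AND false AND false = false
[4] false AND false = false
[5.1] NOT true = false
[5.2] NOT false = true
[5] false AND true = false
[6.2] NOT true = false
[6] false AND false AND true = false
[root] false OR false OR false OR false OR false OR false = false
Overall: false → disabled

Disabled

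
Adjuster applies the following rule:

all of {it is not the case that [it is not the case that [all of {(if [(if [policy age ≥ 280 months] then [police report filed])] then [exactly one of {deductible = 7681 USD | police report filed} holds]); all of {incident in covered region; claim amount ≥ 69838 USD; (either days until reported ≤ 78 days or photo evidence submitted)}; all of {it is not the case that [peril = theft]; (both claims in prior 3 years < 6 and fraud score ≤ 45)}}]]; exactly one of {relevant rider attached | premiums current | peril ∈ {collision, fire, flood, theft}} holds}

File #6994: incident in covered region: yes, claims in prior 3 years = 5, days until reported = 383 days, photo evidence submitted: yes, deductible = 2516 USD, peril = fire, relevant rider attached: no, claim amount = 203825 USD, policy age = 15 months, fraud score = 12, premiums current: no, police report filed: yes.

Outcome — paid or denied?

Paid

Atomic conditions:
  policy age ≥ 280 months: 15 ≥ 280 is false
  police report filed: yes → true
  deductible = 7681 USD: 2516 == 7681 is false
  incident in covered region: yes → true
  claim amount ≥ 69838 USD: 203825 ≥ 69838 is true
  days until reported ≤ 78 days: 383 ≤ 78 is false
  photo evidence submitted: yes → true
  peril = theft: fire == theft is false
  claims in prior 3 years < 6: 5 < 6 is true
  fraud score ≤ 45: 12 ≤ 45 is true
  relevant rider attached: no → false
  premiums current: no → false
  peril ∈ {collision, fire, flood, theft}: fire is in the set → true
Combine:
[1.1.1.1.1] false → true (antecedent false ⇒ implication holds) = true
[1.1.1.1.2] exactly-one(false, true) = true
[1.1.1.1] true → true = true
[1.1.1.2.3] false OR true = true
[1.1.1.2] true AND true AND true = true
[1.1.1.3.1] NOT false = true
[1.1.1.3.2] true AND true = true
[1.1.1.3] true AND true = true
[1.1.1] true AND true AND true = true
[1.1] NOT true = false
[1] NOT false = true
[2] exactly-one(false, false, true) = true
[root] true AND true = true
Overall: true → paid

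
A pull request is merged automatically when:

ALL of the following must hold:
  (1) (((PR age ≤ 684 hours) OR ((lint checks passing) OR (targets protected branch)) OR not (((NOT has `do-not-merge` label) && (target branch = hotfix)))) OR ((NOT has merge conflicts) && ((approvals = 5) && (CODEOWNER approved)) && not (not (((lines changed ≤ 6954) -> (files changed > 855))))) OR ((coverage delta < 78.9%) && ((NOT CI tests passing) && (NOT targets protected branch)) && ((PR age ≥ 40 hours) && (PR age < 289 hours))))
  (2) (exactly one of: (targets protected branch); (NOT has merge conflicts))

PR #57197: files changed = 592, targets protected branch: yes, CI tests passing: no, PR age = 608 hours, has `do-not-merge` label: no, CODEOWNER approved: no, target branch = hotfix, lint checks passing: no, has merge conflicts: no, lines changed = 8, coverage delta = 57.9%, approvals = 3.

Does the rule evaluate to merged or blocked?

Blocked

Atomic conditions:
  PR age ≤ 684 hours: 608 ≤ 684 is true
  lint checks passing: no → false
  targets protected branch: yes → true
  NOT has `do-not-merge` label: no → true
  target branch = hotfix: hotfix == hotfix is true
  NOT has merge conflicts: no → true
  approvals = 5: 3 == 5 is false
  CODEOWNER approved: no → false
  lines changed ≤ 6954: 8 ≤ 6954 is true
  files changed > 855: 592 > 855 is false
  coverage delta < 78.9%: 57.9 < 78.9 is true
  NOT CI tests passing: no → true
  NOT targets protected branch: yes → false
  PR age ≥ 40 hours: 608 ≥ 40 is true
  PR age < 289 hours: 608 < 289 is false
Combine:
[1.1.2] false OR true = true
[1.1.3.1] true AND true = true
[1.1.3] NOT true = false
[1.1] true OR true OR false = true
[1.2.2] false AND false = false
[1.2.3.1.1] true → false = false
[1.2.3.1] NOT false = true
[1.2.3] NOT true = false
[1.2] true AND false AND false = false
[1.3.2] true AND false = false
[1.3.3] true AND false = false
[1.3] true AND false AND false = false
[1] true OR false OR false = true
[2] exactly-one(true, true) = false
[root] true AND false = false
Overall: false → blocked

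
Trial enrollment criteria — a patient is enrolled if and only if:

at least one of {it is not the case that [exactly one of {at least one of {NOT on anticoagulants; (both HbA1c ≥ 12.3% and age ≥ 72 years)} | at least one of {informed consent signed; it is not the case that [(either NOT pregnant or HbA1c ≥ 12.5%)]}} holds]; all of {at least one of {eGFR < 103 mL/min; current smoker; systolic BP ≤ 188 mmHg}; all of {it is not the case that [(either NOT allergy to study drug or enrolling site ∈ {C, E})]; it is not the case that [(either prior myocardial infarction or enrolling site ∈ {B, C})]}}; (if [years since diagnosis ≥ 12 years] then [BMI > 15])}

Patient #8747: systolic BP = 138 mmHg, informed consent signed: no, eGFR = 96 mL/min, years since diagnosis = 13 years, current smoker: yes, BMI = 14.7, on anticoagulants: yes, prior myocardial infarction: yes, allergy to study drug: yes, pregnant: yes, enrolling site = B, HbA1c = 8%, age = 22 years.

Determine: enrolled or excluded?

Atomic conditions:
  NOT on anticoagulants: yes → false
  HbA1c ≥ 12.3%: 8 ≥ 12.3 is false
  age ≥ 72 years: 22 ≥ 72 is false
  informed consent signed: no → false
  NOT pregnant: yes → false
  HbA1c ≥ 12.5%: 8 ≥ 12.5 is false
  eGFR < 103 mL/min: 96 < 103 is true
  current smoker: yes → true
  systolic BP ≤ 188 mmHg: 138 ≤ 188 is true
  NOT allergy to study drug: yes → false
  enrolling site ∈ {C, E}: B is not in the set → false
  prior myocardial infarction: yes → true
  enrolling site ∈ {B, C}: B is in the set → true
  years since diagnosis ≥ 12 years: 13 ≥ 12 is true
  BMI > 15: 14.7 > 15 is false
Combine:
[1.1.1.2] false AND false = false
[1.1.1] false OR false = false
[1.1.2.2.1] false OR false = false
[1.1.2.2] NOT false = true
[1.1.2] false OR true = true
[1.1] exactly-one(false, true) = true
[1] NOT true = false
[2.1] true OR true OR true = true
[2.2.1.1] false OR false = false
[2.2.1] NOT false = true
[2.2.2.1] true OR true = true
[2.2.2] NOT true = false
[2.2] true AND false = false
[2] true AND false = false
[3] true → false = false
[root] false OR false OR false = false
Overall: false → excluded

Excluded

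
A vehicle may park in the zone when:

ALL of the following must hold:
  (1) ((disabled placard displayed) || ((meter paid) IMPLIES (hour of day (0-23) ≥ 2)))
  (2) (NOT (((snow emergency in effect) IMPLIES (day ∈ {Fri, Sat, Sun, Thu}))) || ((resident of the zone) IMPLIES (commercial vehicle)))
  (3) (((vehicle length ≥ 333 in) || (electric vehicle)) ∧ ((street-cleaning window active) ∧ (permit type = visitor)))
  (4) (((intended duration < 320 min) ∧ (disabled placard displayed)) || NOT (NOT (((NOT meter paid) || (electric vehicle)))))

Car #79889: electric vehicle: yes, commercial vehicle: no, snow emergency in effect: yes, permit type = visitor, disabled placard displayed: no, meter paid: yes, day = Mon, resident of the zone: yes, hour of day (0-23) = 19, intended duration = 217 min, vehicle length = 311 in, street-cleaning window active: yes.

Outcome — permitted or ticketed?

Atomic conditions:
  disabled placard displayed: no → false
  meter paid: yes → true
  hour of day (0-23) ≥ 2: 19 ≥ 2 is true
  snow emergency in effect: yes → true
  day ∈ {Fri, Sat, Sun, Thu}: Mon is not in the set → false
  resident of the zone: yes → true
  commercial vehicle: no → false
  vehicle length ≥ 333 in: 311 ≥ 333 is false
  electric vehicle: yes → true
  street-cleaning window active: yes → true
  permit type = visitor: visitor == visitor is true
  intended duration < 320 min: 217 < 320 is true
  NOT meter paid: yes → false
Combine:
[1.2] true → true = true
[1] false OR true = true
[2.1.1] true → false = false
[2.1] NOT false = true
[2.2] true → false = false
[2] true OR false = true
[3.1] false OR true = true
[3.2] true AND true = true
[3] true AND true = true
[4.1] true AND false = false
[4.2.1.1] false OR true = true
[4.2.1] NOT true = false
[4.2] NOT false = true
[4] false OR true = true
[root] true AND true AND true AND true = true
Overall: true → permitted

Permitted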